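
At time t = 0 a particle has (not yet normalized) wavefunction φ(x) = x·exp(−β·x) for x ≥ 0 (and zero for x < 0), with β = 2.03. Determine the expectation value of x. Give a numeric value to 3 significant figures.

0.739

⟨x⟩ = ∫ x·|φ|² dx / ∫|φ|² dx (integrals over the domain).
Every integrand reduces to terms xʲ·e^(−2βx) on [0, ∞); use ∫₀^∞ xʲ·e^(−2βx) dx = j!/(2β)^(j+1).
State is unnormalized: ∫|φ|² dx = 0.029885, and ∫φ*·x·φ dx = 0.022082, so ⟨x⟩ = 0.022082 / 0.029885.
⟨x⟩ = 0.73892.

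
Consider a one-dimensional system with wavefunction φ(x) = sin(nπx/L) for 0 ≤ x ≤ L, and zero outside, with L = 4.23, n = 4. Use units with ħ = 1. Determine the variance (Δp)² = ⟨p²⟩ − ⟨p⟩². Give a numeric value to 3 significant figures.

8.83

Compute ⟨p⟩ and ⟨p²⟩ separately; (Δp)² = ⟨p²⟩ − ⟨p⟩².
d/dx sin(nπx/L) = (nπ/L)·cos(nπx/L) and d²/dx² sin(nπx/L) = −(nπ/L)²·sin(nπx/L); on 0 ≤ x ≤ L, ∫sin²(nπx/L) dx = L/2 and ∫sin(nπx/L)·cos(nπx/L) dx = 0.
Normalization: ∫|φ|² dx = 2.1150.
⟨p⟩ = 0.0000 and ⟨p²⟩ = 8.8255.
(Δp)² = 8.8255 − (0.0000)² = 8.8255.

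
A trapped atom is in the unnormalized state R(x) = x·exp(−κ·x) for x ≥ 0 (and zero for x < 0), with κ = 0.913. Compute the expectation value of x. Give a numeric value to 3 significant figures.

⟨x⟩ = ∫ x·|R|² dx / ∫|R|² dx (integrals over the domain).
Every integrand reduces to terms xʲ·e^(−2κx) on [0, ∞); use ∫₀^∞ xʲ·e^(−2κx) dx = j!/(2κ)^(j+1).
State is unnormalized: ∫|R|² dx = 0.32849, and ∫R*·x·R dx = 0.53969, so ⟨x⟩ = 0.53969 / 0.32849.
⟨x⟩ = 1.6429.

1.64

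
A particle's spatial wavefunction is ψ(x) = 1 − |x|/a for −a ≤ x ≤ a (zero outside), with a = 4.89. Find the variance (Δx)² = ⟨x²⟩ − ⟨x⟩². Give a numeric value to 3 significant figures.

Compute ⟨x⟩ and ⟨x²⟩ separately, then (Δx)² = ⟨x²⟩ − ⟨x⟩².
ψ is even, so ∫ over [−a, a] = 2∫₀ᵃ with ψ = 1 − x/a there: ∫₀ᵃ (1 − x/a)² dx = a/3, ∫₀ᵃ x²(1 − x/a)² dx = a³/30, ∫₀ᵃ x⁴(1 − x/a)² dx = a⁵/105.
Normalization: ∫|ψ|² dx = 3.2600.
⟨x⟩ = 0.0000 and ⟨x²⟩ = 2.3912.
(Δx)² = 2.3912 − (0.0000)² = 2.3912.

2.39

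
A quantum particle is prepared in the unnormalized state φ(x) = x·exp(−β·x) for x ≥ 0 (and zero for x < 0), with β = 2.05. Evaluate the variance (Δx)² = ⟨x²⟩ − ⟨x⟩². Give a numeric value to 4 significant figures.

0.1785

Compute ⟨x⟩ and ⟨x²⟩ separately, then (Δx)² = ⟨x²⟩ − ⟨x⟩².
Every integrand reduces to terms xʲ·e^(−2βx) on [0, ∞); use ∫₀^∞ xʲ·e^(−2βx) dx = j!/(2β)^(j+1).
Normalization: ∫|φ|² dx = 0.029019.
⟨x⟩ = 0.73171 and ⟨x²⟩ = 0.71386.
(Δx)² = 0.71386 − (0.73171)² = 0.17847.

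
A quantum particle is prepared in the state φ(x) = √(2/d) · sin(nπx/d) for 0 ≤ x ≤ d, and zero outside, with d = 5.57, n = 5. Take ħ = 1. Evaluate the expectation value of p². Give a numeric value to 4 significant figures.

7.953

p² φ = −ħ² d²φ/dx²; ⟨p²⟩ = −ħ² ∫ φ*·φ'' dx.
d/dx sin(nπx/d) = (nπ/d)·cos(nπx/d) and d²/dx² sin(nπx/d) = −(nπ/d)²·sin(nπx/d); on 0 ≤ x ≤ d, ∫sin²(nπx/d) dx = d/2 and ∫sin(nπx/d)·cos(nπx/d) dx = 0.
⟨p²⟩ = 7.9530.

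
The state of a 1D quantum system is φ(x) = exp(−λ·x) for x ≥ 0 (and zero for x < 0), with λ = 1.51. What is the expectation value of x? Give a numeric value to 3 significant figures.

0.331

⟨x⟩ = ∫ x·|φ|² dx / ∫|φ|² dx (integrals over the domain).
Every integrand reduces to terms xʲ·e^(−2λx) on [0, ∞); use ∫₀^∞ xʲ·e^(−2λx) dx = j!/(2λ)^(j+1).
State is unnormalized: ∫|φ|² dx = 0.33113, and ∫φ*·x·φ dx = 0.10964, so ⟨x⟩ = 0.10964 / 0.33113.
⟨x⟩ = 0.33113.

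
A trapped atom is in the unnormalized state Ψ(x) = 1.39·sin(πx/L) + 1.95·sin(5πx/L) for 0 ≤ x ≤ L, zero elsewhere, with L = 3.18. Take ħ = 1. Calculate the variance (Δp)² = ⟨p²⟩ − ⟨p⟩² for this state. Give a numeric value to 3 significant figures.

Compute ⟨p⟩ and ⟨p²⟩ separately; (Δp)² = ⟨p²⟩ − ⟨p⟩².
d²/dx² sin(jπx/L) = −(jπ/L)²·sin(jπx/L); on 0 ≤ x ≤ L, ∫sin²(jπx/L) dx = L/2 and ∫sin(jπx/L)·sin(lπx/L) dx = 0 for j ≠ l, so only diagonal terms survive in ∫|Ψ|² and ∫Ψ·Ψ″; ∫Ψ·Ψ′ dx = [Ψ²/2] between the walls = 0.
Normalization: ∫|Ψ|² dx = 9.1180.
⟨p⟩ = 0.0000 and ⟨p²⟩ = 16.508.
(Δp)² = 16.508 − (0.0000)² = 16.508.

16.5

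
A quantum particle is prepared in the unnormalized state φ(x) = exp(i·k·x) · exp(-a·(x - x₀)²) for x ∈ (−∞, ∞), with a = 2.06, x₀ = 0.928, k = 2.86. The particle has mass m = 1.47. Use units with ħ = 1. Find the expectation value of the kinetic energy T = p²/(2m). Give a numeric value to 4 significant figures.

3.483

T = −(ħ²/2m) d²/dx², so ⟨T⟩ = −(ħ²/2m) ∫ φ*·φ'' dx / ∫|φ|² dx; with m = 1.47.
Gaussian moments (u = x − x₀): ∫u^(2j)·e^(−2au²) du = (2j−1)!!/(4a)^j · √(π/(2a)), odd powers integrate to 0; here √(π/(2a)) = 0.87323. Derivatives: φ′ = (ik − 2au)·φ, φ″ = ((ik − 2au)² − 2a)·φ; the odd-in-u pieces drop out.
State is unnormalized: ∫|φ|² dx = 0.87323, and ∫φ*·(−ħ²/2m · φ'') dx = 3.0413, so ⟨T⟩ = 3.0413 / 0.87323.
⟨T⟩ = 3.4829.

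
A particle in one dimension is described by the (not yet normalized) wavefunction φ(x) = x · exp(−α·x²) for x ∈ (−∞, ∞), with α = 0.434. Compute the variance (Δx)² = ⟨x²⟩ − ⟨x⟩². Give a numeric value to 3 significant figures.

1.73

Compute ⟨x⟩ and ⟨x²⟩ separately, then (Δx)² = ⟨x²⟩ − ⟨x⟩².
Expand each integrand as polynomial × e^(−2αx²) and use ∫x^(2j)·e^(−2αx²) dx = (2j−1)!!/(4α)^j · √(π/(2α)), odd powers → 0; here √(π/(2α)) = 1.9025.
Normalization: ∫|φ|² dx = 1.0959.
⟨x⟩ = 0.0000 and ⟨x²⟩ = 1.7281.
(Δx)² = 1.7281 − (0.0000)² = 1.7281.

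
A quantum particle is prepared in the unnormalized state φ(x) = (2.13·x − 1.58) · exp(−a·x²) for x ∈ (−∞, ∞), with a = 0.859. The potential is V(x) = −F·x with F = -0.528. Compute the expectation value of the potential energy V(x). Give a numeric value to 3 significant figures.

⟨V⟩ = ∫ V(x)·|φ|² dx / ∫|φ|² dx.
Expand each integrand as polynomial × e^(−2ax²) and use ∫x^(2j)·e^(−2ax²) dx = (2j−1)!!/(4a)^j · √(π/(2a)), odd powers → 0; here √(π/(2a)) = 1.3523.
State is unnormalized: ∫|φ|² dx = 5.1613, and ∫φ*·V(x)·φ dx = -1.3987, so ⟨V⟩ = -1.3987 / 5.1613.
⟨V⟩ = -0.27099.

-0.271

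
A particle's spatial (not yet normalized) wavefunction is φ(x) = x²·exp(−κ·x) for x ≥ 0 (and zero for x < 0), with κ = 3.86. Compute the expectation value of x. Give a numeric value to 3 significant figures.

⟨x⟩ = ∫ x·|φ|² dx / ∫|φ|² dx (integrals over the domain).
Every integrand reduces to terms xʲ·e^(−2κx) on [0, ∞); use ∫₀^∞ xʲ·e^(−2κx) dx = j!/(2κ)^(j+1).
State is unnormalized: ∫|φ|² dx = 0.00087524, and ∫φ*·x·φ dx = 0.00056686, so ⟨x⟩ = 0.00056686 / 0.00087524.
⟨x⟩ = 0.64767.

0.648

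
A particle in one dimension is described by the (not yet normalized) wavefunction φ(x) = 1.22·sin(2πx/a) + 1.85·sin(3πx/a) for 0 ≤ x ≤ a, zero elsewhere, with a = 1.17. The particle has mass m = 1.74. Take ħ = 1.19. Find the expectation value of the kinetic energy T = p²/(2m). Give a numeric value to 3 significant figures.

T = −(ħ²/2m) d²/dx², so ⟨T⟩ = −(ħ²/2m) ∫ φ*·φ'' dx / ∫|φ|² dx; with m = 1.74.
d²/dx² sin(jπx/a) = −(jπ/a)²·sin(jπx/a); on 0 ≤ x ≤ a, ∫sin²(jπx/a) dx = a/2 and ∫sin(jπx/a)·sin(lπx/a) dx = 0 for j ≠ l, so only diagonal terms survive in ∫|φ|² and ∫φ·φ″; ∫φ·φ′ dx = [φ²/2] between the walls = 0.
State is unnormalized: ∫|φ|² dx = 2.8729, and ∫φ*·(−ħ²/2m · φ'') dx = 63.085, so ⟨T⟩ = 63.085 / 2.8729.
⟨T⟩ = 21.959.

22.0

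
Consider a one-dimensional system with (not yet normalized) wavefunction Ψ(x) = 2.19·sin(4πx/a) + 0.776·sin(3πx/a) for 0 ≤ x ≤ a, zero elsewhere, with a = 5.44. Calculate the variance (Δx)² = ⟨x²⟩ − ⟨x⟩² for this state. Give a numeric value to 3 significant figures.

1.90

Compute ⟨x⟩ and ⟨x²⟩ separately, then (Δx)² = ⟨x²⟩ − ⟨x⟩².
On 0 ≤ x ≤ a (j ≠ l): ∫sin²(jπx/a) dx = a/2, ∫sin(jπx/a)·sin(lπx/a) dx = 0; diagonal moments ∫x·sin²(jπx/a) dx = a²/4, ∫x²·sin²(jπx/a) dx = a³·(1/6 − 1/(4j²π²)); cross terms ∫x·sin(jπx/a)·sin(lπx/a) dx = 0 for j + l even and −4jla²/(π²(j² − l²)²) for j + l odd, ∫x²·sin(jπx/a)·sin(lπx/a) dx = (−1)^(j+l)·4jla³/(π²(j² − l²)²); higher powers the same way via product-to-sum and parts.
Normalization: ∫|Ψ|² dx = 14.683.
⟨x⟩ = 2.0401 and ⟨x²⟩ = 6.0640.
(Δx)² = 6.0640 − (2.0401)² = 1.9020.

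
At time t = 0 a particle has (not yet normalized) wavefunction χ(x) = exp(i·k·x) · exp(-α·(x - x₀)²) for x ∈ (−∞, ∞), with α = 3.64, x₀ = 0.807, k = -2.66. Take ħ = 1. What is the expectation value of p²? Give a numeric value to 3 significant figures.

10.7

p² χ = −ħ² d²χ/dx²; ⟨p²⟩ = −ħ² ∫ χ*·χ'' dx / ∫|χ|² dx.
Gaussian moments (u = x − x₀): ∫u^(2j)·e^(−2αu²) du = (2j−1)!!/(4α)^j · √(π/(2α)), odd powers integrate to 0; here √(π/(2α)) = 0.65692. Derivatives: χ′ = (ik − 2αu)·χ, χ″ = ((ik − 2αu)² − 2α)·χ; the odd-in-u pieces drop out.
State is unnormalized: ∫|χ|² dx = 0.65692, and ∫χ*·(−ħ² χ'') dx = 7.0392, so ⟨p²⟩ = 7.0392 / 0.65692.
⟨p²⟩ = 10.716.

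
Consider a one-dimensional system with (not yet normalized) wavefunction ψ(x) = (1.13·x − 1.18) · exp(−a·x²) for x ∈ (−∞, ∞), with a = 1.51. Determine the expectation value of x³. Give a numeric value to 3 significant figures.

-0.137

⟨x³⟩ = ∫ x³·|ψ|² dx / ∫|ψ|² dx (integrals over the domain).
Expand each integrand as polynomial × e^(−2ax²) and use ∫x^(2j)·e^(−2ax²) dx = (2j−1)!!/(4a)^j · √(π/(2a)), odd powers → 0; here √(π/(2a)) = 1.0199.
State is unnormalized: ∫|ψ|² dx = 1.6358, and ∫ψ*·x³·ψ dx = -0.22367, so ⟨x³⟩ = -0.22367 / 1.6358.
⟨x³⟩ = -0.13674.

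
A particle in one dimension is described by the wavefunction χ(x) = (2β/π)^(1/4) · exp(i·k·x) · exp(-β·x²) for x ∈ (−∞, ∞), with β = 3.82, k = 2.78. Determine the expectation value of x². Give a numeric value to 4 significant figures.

0.06545

⟨x²⟩ = ∫ x²·|χ|² dx (integrals over the domain).
Gaussian moments: ∫x^(2j)·e^(−2βx²) dx = (2j−1)!!/(4β)^j · √(π/(2β)), odd powers integrate to 0; here √(π/(2β)) = 0.64125.
⟨x²⟩ = 0.065445.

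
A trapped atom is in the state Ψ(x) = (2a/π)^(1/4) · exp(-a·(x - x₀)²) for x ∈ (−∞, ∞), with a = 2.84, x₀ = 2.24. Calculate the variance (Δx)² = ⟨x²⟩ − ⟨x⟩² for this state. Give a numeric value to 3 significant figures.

0.0880

Compute ⟨x⟩ and ⟨x²⟩ separately, then (Δx)² = ⟨x²⟩ − ⟨x⟩².
Gaussian moments (u = x − x₀): ∫u^(2j)·e^(−2au²) du = (2j−1)!!/(4a)^j · √(π/(2a)), odd powers integrate to 0; here √(π/(2a)) = 0.74371.
⟨x⟩ = 2.2400 and ⟨x²⟩ = 5.1056.
(Δx)² = 5.1056 − (2.2400)² = 0.088028.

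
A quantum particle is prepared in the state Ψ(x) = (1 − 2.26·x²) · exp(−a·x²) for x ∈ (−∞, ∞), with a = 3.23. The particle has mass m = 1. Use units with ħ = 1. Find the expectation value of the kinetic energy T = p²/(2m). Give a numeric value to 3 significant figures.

T = −(ħ²/2m) d²/dx², so ⟨T⟩ = −(ħ²/2m) ∫ Ψ*·Ψ'' dx / ∫|Ψ|² dx; with m = 1.
Expand each integrand as polynomial × e^(−2ax²) and use ∫x^(2j)·e^(−2ax²) dx = (2j−1)!!/(4a)^j · √(π/(2a)), odd powers → 0; here √(π/(2a)) = 0.69736. Differentiate with the product rule, d/dx e^(−ax²) = −2ax·e^(−ax²).
State is unnormalized: ∫|Ψ|² dx = 0.51741, and ∫Ψ*·(−ħ²/2m · Ψ'') dx = 1.7615, so ⟨T⟩ = 1.7615 / 0.51741.
⟨T⟩ = 3.4044.

3.40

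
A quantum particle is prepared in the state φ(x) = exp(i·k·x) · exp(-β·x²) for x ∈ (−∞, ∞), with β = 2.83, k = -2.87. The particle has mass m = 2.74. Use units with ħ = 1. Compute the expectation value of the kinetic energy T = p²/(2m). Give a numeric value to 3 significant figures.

2.02

T = −(ħ²/2m) d²/dx², so ⟨T⟩ = −(ħ²/2m) ∫ φ*·φ'' dx / ∫|φ|² dx; with m = 2.74.
Gaussian moments: ∫x^(2j)·e^(−2βx²) dx = (2j−1)!!/(4β)^j · √(π/(2β)), odd powers integrate to 0; here √(π/(2β)) = 0.74502. Derivatives: φ′ = (ik − 2βx)·φ, φ″ = ((ik − 2βx)² − 2β)·φ; the odd-in-x pieces drop out.
State is unnormalized: ∫|φ|² dx = 0.74502, and ∫φ*·(−ħ²/2m · φ'') dx = 1.5046, so ⟨T⟩ = 1.5046 / 0.74502.
⟨T⟩ = 2.0195.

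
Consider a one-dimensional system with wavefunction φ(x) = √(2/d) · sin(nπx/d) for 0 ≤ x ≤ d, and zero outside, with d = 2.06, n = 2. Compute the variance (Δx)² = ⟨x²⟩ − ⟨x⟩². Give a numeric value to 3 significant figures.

0.300

Compute ⟨x⟩ and ⟨x²⟩ separately, then (Δx)² = ⟨x²⟩ − ⟨x⟩².
With sin²θ = (1 − cos2θ)/2 on 0 ≤ x ≤ d: ∫sin²(nπx/d) dx = d/2, ∫x·sin²(nπx/d) dx = d²/4, ∫x²·sin²(nπx/d) dx = d³·(1/6 − 1/(4n²π²)); higher powers xᵏ the same way, integrating xᵏ·cos(2nπx/d) by parts.
⟨x⟩ = 1.0300 and ⟨x²⟩ = 1.3608.
(Δx)² = 1.3608 − (1.0300)² = 0.29989.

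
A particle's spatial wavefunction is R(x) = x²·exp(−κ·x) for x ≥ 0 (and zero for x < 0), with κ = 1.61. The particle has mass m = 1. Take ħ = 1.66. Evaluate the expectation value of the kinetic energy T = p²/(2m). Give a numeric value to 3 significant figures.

1.19

T = −(ħ²/2m) d²/dx², so ⟨T⟩ = −(ħ²/2m) ∫ R*·R'' dx / ∫|R|² dx; with m = 1.
Differentiate x²·exp(−κ·x) with the product rule; every integrand then reduces to terms xʲ·e^(−2κx) on [0, ∞), with ∫₀^∞ xʲ·e^(−2κx) dx = j!/(2κ)^(j+1).
State is unnormalized: ∫|R|² dx = 0.069332, and ∫R*·(−ħ²/2m · R'') dx = 0.082537, so ⟨T⟩ = 0.082537 / 0.069332.
⟨T⟩ = 1.1905.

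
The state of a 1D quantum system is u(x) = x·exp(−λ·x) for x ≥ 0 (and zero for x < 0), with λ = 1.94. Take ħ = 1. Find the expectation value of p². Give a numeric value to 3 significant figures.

p² u = −ħ² d²u/dx²; ⟨p²⟩ = −ħ² ∫ u*·u'' dx / ∫|u|² dx.
Differentiate x·exp(−λ·x) with the product rule; every integrand then reduces to terms xʲ·e^(−2λx) on [0, ∞), with ∫₀^∞ xʲ·e^(−2λx) dx = j!/(2λ)^(j+1).
State is unnormalized: ∫|u|² dx = 0.034240, and ∫u*·(−ħ² u'') dx = 0.12887, so ⟨p²⟩ = 0.12887 / 0.034240.
⟨p²⟩ = 3.7636.

3.76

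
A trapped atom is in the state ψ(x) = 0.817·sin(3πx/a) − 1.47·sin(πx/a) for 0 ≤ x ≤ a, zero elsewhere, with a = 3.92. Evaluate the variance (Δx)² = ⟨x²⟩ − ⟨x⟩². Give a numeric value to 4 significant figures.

Compute ⟨x⟩ and ⟨x²⟩ separately, then (Δx)² = ⟨x²⟩ − ⟨x⟩².
On 0 ≤ x ≤ a (j ≠ l): ∫sin²(jπx/a) dx = a/2, ∫sin(jπx/a)·sin(lπx/a) dx = 0; diagonal moments ∫x·sin²(jπx/a) dx = a²/4, ∫x²·sin²(jπx/a) dx = a³·(1/6 − 1/(4j²π²)); cross terms ∫x·sin(jπx/a)·sin(lπx/a) dx = 0 for j + l even and −4jla²/(π²(j² − l²)²) for j + l odd, ∫x²·sin(jπx/a)·sin(lπx/a) dx = (−1)^(j+l)·4jla³/(π²(j² − l²)²); higher powers the same way via product-to-sum and parts.
Normalization: ∫|ψ|² dx = 5.5436.
⟨x⟩ = 1.9600 and ⟨x²⟩ = 4.0111.
(Δx)² = 4.0111 − (1.9600)² = 0.16953.

0.1695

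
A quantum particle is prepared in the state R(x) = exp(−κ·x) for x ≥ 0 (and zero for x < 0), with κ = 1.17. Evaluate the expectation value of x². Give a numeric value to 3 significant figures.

⟨x²⟩ = ∫ x²·|R|² dx / ∫|R|² dx (integrals over the domain).
Every integrand reduces to terms xʲ·e^(−2κx) on [0, ∞); use ∫₀^∞ xʲ·e^(−2κx) dx = j!/(2κ)^(j+1).
State is unnormalized: ∫|R|² dx = 0.42735, and ∫R*·x²·R dx = 0.15609, so ⟨x²⟩ = 0.15609 / 0.42735.
⟨x²⟩ = 0.36526.

0.365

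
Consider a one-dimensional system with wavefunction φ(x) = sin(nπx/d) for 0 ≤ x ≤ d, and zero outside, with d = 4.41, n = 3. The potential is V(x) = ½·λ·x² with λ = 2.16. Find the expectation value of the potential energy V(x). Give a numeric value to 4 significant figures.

6.883

⟨V⟩ = ∫ V(x)·|φ|² dx / ∫|φ|² dx.
With sin²θ = (1 − cos2θ)/2 on 0 ≤ x ≤ d: ∫sin²(nπx/d) dx = d/2, ∫x·sin²(nπx/d) dx = d²/4, ∫x²·sin²(nπx/d) dx = d³·(1/6 − 1/(4n²π²)); higher powers xᵏ the same way, integrating xᵏ·cos(2nπx/d) by parts.
State is unnormalized: ∫|φ|² dx = 2.2050, and ∫φ*·V(x)·φ dx = 15.177, so ⟨V⟩ = 15.177 / 2.2050.
⟨V⟩ = 6.8831.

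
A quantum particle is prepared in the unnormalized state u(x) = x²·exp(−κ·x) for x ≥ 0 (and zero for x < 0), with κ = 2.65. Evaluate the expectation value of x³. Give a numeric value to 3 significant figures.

⟨x³⟩ = ∫ x³·|u|² dx / ∫|u|² dx (integrals over the domain).
Every integrand reduces to terms xʲ·e^(−2κx) on [0, ∞); use ∫₀^∞ xʲ·e^(−2κx) dx = j!/(2κ)^(j+1).
State is unnormalized: ∫|u|² dx = 0.0057389, and ∫u*·x³·u dx = 0.0080951, so ⟨x³⟩ = 0.0080951 / 0.0057389.
⟨x³⟩ = 1.4106.

1.41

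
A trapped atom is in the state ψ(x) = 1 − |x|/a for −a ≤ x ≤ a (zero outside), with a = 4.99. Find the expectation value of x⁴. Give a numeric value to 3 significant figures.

⟨x⁴⟩ = ∫ x⁴·|ψ|² dx / ∫|ψ|² dx (integrals over the domain).
ψ is even, so ∫ over [−a, a] = 2∫₀ᵃ with ψ = 1 − x/a there: ∫₀ᵃ (1 − x/a)² dx = a/3, ∫₀ᵃ x²(1 − x/a)² dx = a³/30, ∫₀ᵃ x⁴(1 − x/a)² dx = a⁵/105.
State is unnormalized: ∫|ψ|² dx = 3.3267, and ∫ψ*·x⁴·ψ dx = 58.931, so ⟨x⁴⟩ = 58.931 / 3.3267.
⟨x⁴⟩ = 17.715.

17.7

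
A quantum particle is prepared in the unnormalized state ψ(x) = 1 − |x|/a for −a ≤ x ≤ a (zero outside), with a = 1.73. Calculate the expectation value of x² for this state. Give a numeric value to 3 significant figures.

⟨x²⟩ = ∫ x²·|ψ|² dx / ∫|ψ|² dx (integrals over the domain).
ψ is even, so ∫ over [−a, a] = 2∫₀ᵃ with ψ = 1 − x/a there: ∫₀ᵃ (1 − x/a)² dx = a/3, ∫₀ᵃ x²(1 − x/a)² dx = a³/30, ∫₀ᵃ x⁴(1 − x/a)² dx = a⁵/105.
State is unnormalized: ∫|ψ|² dx = 1.1533, and ∫ψ*·x²·ψ dx = 0.34518, so ⟨x²⟩ = 0.34518 / 1.1533.
⟨x²⟩ = 0.29929.

0.299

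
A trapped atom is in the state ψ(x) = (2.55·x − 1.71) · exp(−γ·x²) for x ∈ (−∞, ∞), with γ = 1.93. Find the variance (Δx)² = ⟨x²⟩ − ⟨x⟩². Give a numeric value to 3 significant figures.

0.0975

Compute ⟨x⟩ and ⟨x²⟩ separately, then (Δx)² = ⟨x²⟩ − ⟨x⟩².
Expand each integrand as polynomial × e^(−2γx²) and use ∫x^(2j)·e^(−2γx²) dx = (2j−1)!!/(4γ)^j · √(π/(2γ)), odd powers → 0; here √(π/(2γ)) = 0.90216.
Normalization: ∫|ψ|² dx = 3.3979.
⟨x⟩ = -0.29993 and ⟨x²⟩ = 0.18747.
(Δx)² = 0.18747 − (-0.29993)² = 0.097510.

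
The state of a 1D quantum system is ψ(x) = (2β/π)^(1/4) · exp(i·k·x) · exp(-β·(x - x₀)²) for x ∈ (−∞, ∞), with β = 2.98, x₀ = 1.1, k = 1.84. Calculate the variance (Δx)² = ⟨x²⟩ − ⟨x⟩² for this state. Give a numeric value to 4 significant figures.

0.08389

Compute ⟨x⟩ and ⟨x²⟩ separately, then (Δx)² = ⟨x²⟩ − ⟨x⟩².
Gaussian moments (u = x − x₀): ∫u^(2j)·e^(−2βu²) du = (2j−1)!!/(4β)^j · √(π/(2β)), odd powers integrate to 0; here √(π/(2β)) = 0.72603.
⟨x⟩ = 1.1000 and ⟨x²⟩ = 1.2939.
(Δx)² = 1.2939 − (1.1000)² = 0.083893.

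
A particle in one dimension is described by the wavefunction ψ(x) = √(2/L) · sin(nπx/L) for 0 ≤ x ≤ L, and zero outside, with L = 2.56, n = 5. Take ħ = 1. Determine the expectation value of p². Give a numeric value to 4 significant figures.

37.65

p² ψ = −ħ² d²ψ/dx²; ⟨p²⟩ = −ħ² ∫ ψ*·ψ'' dx.
d/dx sin(nπx/L) = (nπ/L)·cos(nπx/L) and d²/dx² sin(nπx/L) = −(nπ/L)²·sin(nπx/L); on 0 ≤ x ≤ L, ∫sin²(nπx/L) dx = L/2 and ∫sin(nπx/L)·cos(nπx/L) dx = 0.
⟨p²⟩ = 37.650.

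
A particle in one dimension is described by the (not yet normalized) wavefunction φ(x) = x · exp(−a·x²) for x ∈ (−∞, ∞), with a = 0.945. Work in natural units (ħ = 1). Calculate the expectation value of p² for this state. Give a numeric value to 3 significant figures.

p² φ = −ħ² d²φ/dx²; ⟨p²⟩ = −ħ² ∫ φ*·φ'' dx / ∫|φ|² dx.
Expand each integrand as polynomial × e^(−2ax²) and use ∫x^(2j)·e^(−2ax²) dx = (2j−1)!!/(4a)^j · √(π/(2a)), odd powers → 0; here √(π/(2a)) = 1.2893. Differentiate with the product rule, d/dx e^(−ax²) = −2ax·e^(−ax²).
State is unnormalized: ∫|φ|² dx = 0.34108, and ∫φ*·(−ħ² φ'') dx = 0.96695, so ⟨p²⟩ = 0.96695 / 0.34108.
⟨p²⟩ = 2.8350.

2.84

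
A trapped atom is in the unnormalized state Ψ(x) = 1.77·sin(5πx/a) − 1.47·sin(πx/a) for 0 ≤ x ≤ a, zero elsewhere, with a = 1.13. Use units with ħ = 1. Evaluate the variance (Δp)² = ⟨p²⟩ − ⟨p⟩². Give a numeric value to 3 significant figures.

Compute ⟨p⟩ and ⟨p²⟩ separately; (Δp)² = ⟨p²⟩ − ⟨p⟩².
d²/dx² sin(jπx/a) = −(jπ/a)²·sin(jπx/a); on 0 ≤ x ≤ a, ∫sin²(jπx/a) dx = a/2 and ∫sin(jπx/a)·sin(lπx/a) dx = 0 for j ≠ l, so only diagonal terms survive in ∫|Ψ|² and ∫Ψ·Ψ″; ∫Ψ·Ψ′ dx = [Ψ²/2] between the walls = 0.
Normalization: ∫|Ψ|² dx = 2.9910.
⟨p⟩ = 0.0000 and ⟨p²⟩ = 117.51.
(Δp)² = 117.51 − (0.0000)² = 117.51.

118.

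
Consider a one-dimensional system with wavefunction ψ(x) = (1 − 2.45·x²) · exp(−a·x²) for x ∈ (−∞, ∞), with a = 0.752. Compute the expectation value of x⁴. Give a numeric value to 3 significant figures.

3.92

⟨x⁴⟩ = ∫ x⁴·|ψ|² dx / ∫|ψ|² dx (integrals over the domain).
Expand each integrand as polynomial × e^(−2ax²) and use ∫x^(2j)·e^(−2ax²) dx = (2j−1)!!/(4a)^j · √(π/(2a)), odd powers → 0; here √(π/(2a)) = 1.4453.
State is unnormalized: ∫|ψ|² dx = 1.9673, and ∫ψ*·x⁴·ψ dx = 7.7027, so ⟨x⁴⟩ = 7.7027 / 1.9673.
⟨x⁴⟩ = 3.9153.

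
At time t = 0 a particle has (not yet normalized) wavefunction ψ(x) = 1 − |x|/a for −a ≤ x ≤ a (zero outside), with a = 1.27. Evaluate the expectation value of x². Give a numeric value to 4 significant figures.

⟨x²⟩ = ∫ x²·|ψ|² dx / ∫|ψ|² dx (integrals over the domain).
ψ is even, so ∫ over [−a, a] = 2∫₀ᵃ with ψ = 1 − x/a there: ∫₀ᵃ (1 − x/a)² dx = a/3, ∫₀ᵃ x²(1 − x/a)² dx = a³/30, ∫₀ᵃ x⁴(1 − x/a)² dx = a⁵/105.
State is unnormalized: ∫|ψ|² dx = 0.84667, and ∫ψ*·x²·ψ dx = 0.13656, so ⟨x²⟩ = 0.13656 / 0.84667.
⟨x²⟩ = 0.16129.

0.1613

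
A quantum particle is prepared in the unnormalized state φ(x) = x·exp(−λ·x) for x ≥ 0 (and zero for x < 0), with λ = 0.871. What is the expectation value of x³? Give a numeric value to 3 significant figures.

⟨x³⟩ = ∫ x³·|φ|² dx / ∫|φ|² dx (integrals over the domain).
Every integrand reduces to terms xʲ·e^(−2λx) on [0, ∞); use ∫₀^∞ xʲ·e^(−2λx) dx = j!/(2λ)^(j+1).
State is unnormalized: ∫|φ|² dx = 0.37834, and ∫φ*·x³·φ dx = 4.2943, so ⟨x³⟩ = 4.2943 / 0.37834.
⟨x³⟩ = 11.350.

11.4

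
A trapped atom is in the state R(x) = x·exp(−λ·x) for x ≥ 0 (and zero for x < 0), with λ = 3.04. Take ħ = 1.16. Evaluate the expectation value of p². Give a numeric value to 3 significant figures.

p² R = −ħ² d²R/dx²; ⟨p²⟩ = −ħ² ∫ R*·R'' dx / ∫|R|² dx.
Differentiate x·exp(−λ·x) with the product rule; every integrand then reduces to terms xʲ·e^(−2λx) on [0, ∞), with ∫₀^∞ xʲ·e^(−2λx) dx = j!/(2λ)^(j+1).
State is unnormalized: ∫|R|² dx = 0.0088986, and ∫R*·(−ħ² R'') dx = 0.11066, so ⟨p²⟩ = 0.11066 / 0.0088986.
⟨p²⟩ = 12.435.

12.4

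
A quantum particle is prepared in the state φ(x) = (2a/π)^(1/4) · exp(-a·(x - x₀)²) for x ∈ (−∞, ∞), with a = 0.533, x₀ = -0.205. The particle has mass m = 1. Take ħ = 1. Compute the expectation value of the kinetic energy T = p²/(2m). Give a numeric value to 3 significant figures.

0.267

T = −(ħ²/2m) d²/dx², so ⟨T⟩ = −(ħ²/2m) ∫ φ*·φ'' dx; with m = 1.
Gaussian moments (u = x − x₀): ∫u^(2j)·e^(−2au²) du = (2j−1)!!/(4a)^j · √(π/(2a)), odd powers integrate to 0; here √(π/(2a)) = 1.7167. Derivatives: d/dx e^(−au²) = −2au·e^(−au²), d²/dx² e^(−au²) = (4a²u² − 2a)·e^(−au²).
⟨T⟩ = 0.26650.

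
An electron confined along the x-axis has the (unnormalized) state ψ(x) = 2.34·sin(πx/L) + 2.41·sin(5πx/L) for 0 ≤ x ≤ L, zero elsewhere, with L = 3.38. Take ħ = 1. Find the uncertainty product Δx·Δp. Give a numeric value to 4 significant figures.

Δx = √(⟨x²⟩−⟨x⟩²), Δp = √(⟨p²⟩−⟨p⟩²).
On 0 ≤ x ≤ L (j ≠ l): ∫sin²(jπx/L) dx = L/2, ∫sin(jπx/L)·sin(lπx/L) dx = 0; diagonal moments ∫x·sin²(jπx/L) dx = L²/4, ∫x²·sin²(jπx/L) dx = L³·(1/6 − 1/(4j²π²)); cross terms ∫x·sin(jπx/L)·sin(lπx/L) dx = 0 for j + l even and −4jlL²/(π²(j² − l²)²) for j + l odd, ∫x²·sin(jπx/L)·sin(lπx/L) dx = (−1)^(j+l)·4jlL³/(π²(j² − l²)²); higher powers the same way via product-to-sum and parts. d²/dx² sin(jπx/L) = −(jπ/L)²·sin(jπx/L); on 0 ≤ x ≤ L, ∫sin²(jπx/L) dx = L/2 and ∫sin(jπx/L)·sin(lπx/L) dx = 0 for j ≠ l, so only diagonal terms survive in ∫|ψ|² and ∫ψ·ψ″; ∫ψ·ψ′ dx = [ψ²/2] between the walls = 0.
Normalization: ∫|ψ|² dx = 19.069.
⟨x⟩ = 1.6900, ⟨x²⟩ = 3.5957 ⇒ Δx = 0.86001.
⟨p⟩ = 0.0000, ⟨p²⟩ = 11.536 ⇒ Δp = 3.3965.
Δx·Δp = 2.9210.

2.921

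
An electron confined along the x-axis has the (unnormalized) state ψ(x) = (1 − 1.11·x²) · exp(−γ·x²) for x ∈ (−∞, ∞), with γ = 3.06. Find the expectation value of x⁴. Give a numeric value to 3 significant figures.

0.00905

⟨x⁴⟩ = ∫ x⁴·|ψ|² dx / ∫|ψ|² dx (integrals over the domain).
Expand each integrand as polynomial × e^(−2γx²) and use ∫x^(2j)·e^(−2γx²) dx = (2j−1)!!/(4γ)^j · √(π/(2γ)), odd powers → 0; here √(π/(2γ)) = 0.71647.
State is unnormalized: ∫|ψ|² dx = 0.60420, and ∫ψ*·x⁴·ψ dx = 0.0054658, so ⟨x⁴⟩ = 0.0054658 / 0.60420.
⟨x⁴⟩ = 0.0090464.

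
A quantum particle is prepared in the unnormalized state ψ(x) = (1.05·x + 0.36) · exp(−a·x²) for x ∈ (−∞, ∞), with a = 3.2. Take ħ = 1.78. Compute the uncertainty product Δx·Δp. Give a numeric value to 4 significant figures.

1.093

Δx = √(⟨x²⟩−⟨x⟩²), Δp = √(⟨p²⟩−⟨p⟩²).
Expand each integrand as polynomial × e^(−2ax²) and use ∫x^(2j)·e^(−2ax²) dx = (2j−1)!!/(4a)^j · √(π/(2a)), odd powers → 0; here √(π/(2a)) = 0.70062. Differentiate with the product rule, d/dx e^(−ax²) = −2ax·e^(−ax²).
Normalization: ∫|ψ|² dx = 0.15115.
⟨x⟩ = 0.27378, ⟨x²⟩ = 0.14051 ⇒ Δx = 0.25604.
⟨p⟩ = 0.0000, ⟨p²⟩ = 18.235 ⇒ Δp = 4.2702.
Δx·Δp = 1.0933.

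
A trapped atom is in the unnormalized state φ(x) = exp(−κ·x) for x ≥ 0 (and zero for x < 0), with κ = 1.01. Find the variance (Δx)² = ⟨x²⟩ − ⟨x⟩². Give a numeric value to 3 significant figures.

Compute ⟨x⟩ and ⟨x²⟩ separately, then (Δx)² = ⟨x²⟩ − ⟨x⟩².
Every integrand reduces to terms xʲ·e^(−2κx) on [0, ∞); use ∫₀^∞ xʲ·e^(−2κx) dx = j!/(2κ)^(j+1).
Normalization: ∫|φ|² dx = 0.49505.
⟨x⟩ = 0.49505 and ⟨x²⟩ = 0.49015.
(Δx)² = 0.49015 − (0.49505)² = 0.24507.

0.245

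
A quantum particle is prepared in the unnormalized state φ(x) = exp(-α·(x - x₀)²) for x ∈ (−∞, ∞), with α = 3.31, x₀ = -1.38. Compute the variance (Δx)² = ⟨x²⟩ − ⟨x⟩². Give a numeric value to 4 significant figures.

Compute ⟨x⟩ and ⟨x²⟩ separately, then (Δx)² = ⟨x²⟩ − ⟨x⟩².
Gaussian moments (u = x − x₀): ∫u^(2j)·e^(−2αu²) du = (2j−1)!!/(4α)^j · √(π/(2α)), odd powers integrate to 0; here √(π/(2α)) = 0.68888.
Normalization: ∫|φ|² dx = 0.68888.
⟨x⟩ = -1.3800 and ⟨x²⟩ = 1.9799.
(Δx)² = 1.9799 − (-1.3800)² = 0.075529.

0.07553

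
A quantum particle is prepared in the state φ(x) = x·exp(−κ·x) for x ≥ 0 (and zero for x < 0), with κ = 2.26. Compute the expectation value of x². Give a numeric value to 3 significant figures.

0.587

⟨x²⟩ = ∫ x²·|φ|² dx / ∫|φ|² dx (integrals over the domain).
Every integrand reduces to terms xʲ·e^(−2κx) on [0, ∞); use ∫₀^∞ xʲ·e^(−2κx) dx = j!/(2κ)^(j+1).
State is unnormalized: ∫|φ|² dx = 0.021658, and ∫φ*·x²·φ dx = 0.012721, so ⟨x²⟩ = 0.012721 / 0.021658.
⟨x²⟩ = 0.58736.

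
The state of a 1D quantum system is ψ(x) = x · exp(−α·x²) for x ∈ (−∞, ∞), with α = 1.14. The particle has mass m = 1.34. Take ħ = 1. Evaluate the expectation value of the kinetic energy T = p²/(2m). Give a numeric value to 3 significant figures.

T = −(ħ²/2m) d²/dx², so ⟨T⟩ = −(ħ²/2m) ∫ ψ*·ψ'' dx / ∫|ψ|² dx; with m = 1.34.
Expand each integrand as polynomial × e^(−2αx²) and use ∫x^(2j)·e^(−2αx²) dx = (2j−1)!!/(4α)^j · √(π/(2α)), odd powers → 0; here √(π/(2α)) = 1.1738. Differentiate with the product rule, d/dx e^(−αx²) = −2αx·e^(−αx²).
State is unnormalized: ∫|ψ|² dx = 0.25742, and ∫ψ*·(−ħ²/2m · ψ'') dx = 0.32850, so ⟨T⟩ = 0.32850 / 0.25742.
⟨T⟩ = 1.2761.

1.28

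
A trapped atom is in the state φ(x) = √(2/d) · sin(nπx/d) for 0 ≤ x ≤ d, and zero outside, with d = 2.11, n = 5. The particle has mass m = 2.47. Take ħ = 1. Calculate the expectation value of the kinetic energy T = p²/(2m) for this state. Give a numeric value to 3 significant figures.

T = −(ħ²/2m) d²/dx², so ⟨T⟩ = −(ħ²/2m) ∫ φ*·φ'' dx; with m = 2.47.
d/dx sin(nπx/d) = (nπ/d)·cos(nπx/d) and d²/dx² sin(nπx/d) = −(nπ/d)²·sin(nπx/d); on 0 ≤ x ≤ d, ∫sin²(nπx/d) dx = d/2 and ∫sin(nπx/d)·cos(nπx/d) dx = 0.
⟨T⟩ = 11.219.

11.2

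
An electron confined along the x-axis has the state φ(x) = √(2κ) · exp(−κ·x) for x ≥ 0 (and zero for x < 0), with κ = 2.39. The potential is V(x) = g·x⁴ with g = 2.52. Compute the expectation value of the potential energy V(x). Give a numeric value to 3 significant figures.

⟨V⟩ = ∫ V(x)·|φ|² dx.
Every integrand reduces to terms xʲ·e^(−2κx) on [0, ∞); use ∫₀^∞ xʲ·e^(−2κx) dx = j!/(2κ)^(j+1).
⟨V⟩ = 0.11585.

0.116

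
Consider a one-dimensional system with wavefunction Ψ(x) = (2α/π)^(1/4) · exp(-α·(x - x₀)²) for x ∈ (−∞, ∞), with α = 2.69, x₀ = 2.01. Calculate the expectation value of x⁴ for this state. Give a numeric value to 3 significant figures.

18.6

⟨x⁴⟩ = ∫ x⁴·|Ψ|² dx (integrals over the domain).
Gaussian moments (u = x − x₀): ∫u^(2j)·e^(−2αu²) du = (2j−1)!!/(4α)^j · √(π/(2α)), odd powers integrate to 0; here √(π/(2α)) = 0.76416.
⟨x⁴⟩ = 18.601.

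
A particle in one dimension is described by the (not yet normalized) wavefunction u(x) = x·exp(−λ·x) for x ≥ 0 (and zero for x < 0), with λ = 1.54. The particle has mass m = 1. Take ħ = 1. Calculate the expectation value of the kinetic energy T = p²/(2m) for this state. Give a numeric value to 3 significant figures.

1.19

T = −(ħ²/2m) d²/dx², so ⟨T⟩ = −(ħ²/2m) ∫ u*·u'' dx / ∫|u|² dx; with m = 1.
Differentiate x·exp(−λ·x) with the product rule; every integrand then reduces to terms xʲ·e^(−2λx) on [0, ∞), with ∫₀^∞ xʲ·e^(−2λx) dx = j!/(2λ)^(j+1).
State is unnormalized: ∫|u|² dx = 0.068451, and ∫u*·(−ħ²/2m · u'') dx = 0.081169, so ⟨T⟩ = 0.081169 / 0.068451.
⟨T⟩ = 1.1858.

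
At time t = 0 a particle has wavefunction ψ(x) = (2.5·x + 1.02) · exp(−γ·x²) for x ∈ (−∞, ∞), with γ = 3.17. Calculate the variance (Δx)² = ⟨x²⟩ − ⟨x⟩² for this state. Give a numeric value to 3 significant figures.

Compute ⟨x⟩ and ⟨x²⟩ separately, then (Δx)² = ⟨x²⟩ − ⟨x⟩².
Expand each integrand as polynomial × e^(−2γx²) and use ∫x^(2j)·e^(−2γx²) dx = (2j−1)!!/(4γ)^j · √(π/(2γ)), odd powers → 0; here √(π/(2γ)) = 0.70393.
Normalization: ∫|ψ|² dx = 1.0793.
⟨x⟩ = 0.26232 and ⟨x²⟩ = 0.12957.
(Δx)² = 0.12957 − (0.26232)² = 0.060759.

0.0608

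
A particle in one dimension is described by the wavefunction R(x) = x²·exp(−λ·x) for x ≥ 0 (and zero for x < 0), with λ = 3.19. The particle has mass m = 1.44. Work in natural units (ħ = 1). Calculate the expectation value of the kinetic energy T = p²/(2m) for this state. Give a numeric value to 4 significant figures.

T = −(ħ²/2m) d²/dx², so ⟨T⟩ = −(ħ²/2m) ∫ R*·R'' dx / ∫|R|² dx; with m = 1.44.
Differentiate x²·exp(−λ·x) with the product rule; every integrand then reduces to terms xʲ·e^(−2λx) on [0, ∞), with ∫₀^∞ xʲ·e^(−2λx) dx = j!/(2λ)^(j+1).
State is unnormalized: ∫|R|² dx = 0.0022704, and ∫R*·(−ħ²/2m · R'') dx = 0.0026741, so ⟨T⟩ = 0.0026741 / 0.0022704.
⟨T⟩ = 1.1778.

1.178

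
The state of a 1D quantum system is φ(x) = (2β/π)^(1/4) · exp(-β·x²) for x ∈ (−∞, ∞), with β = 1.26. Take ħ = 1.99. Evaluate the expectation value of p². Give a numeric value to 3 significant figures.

4.99

p² φ = −ħ² d²φ/dx²; ⟨p²⟩ = −ħ² ∫ φ*·φ'' dx.
Gaussian moments: ∫x^(2j)·e^(−2βx²) dx = (2j−1)!!/(4β)^j · √(π/(2β)), odd powers integrate to 0; here √(π/(2β)) = 1.1165. Derivatives: d/dx e^(−βx²) = −2βx·e^(−βx²), d²/dx² e^(−βx²) = (4β²x² − 2β)·e^(−βx²).
⟨p²⟩ = 4.9897.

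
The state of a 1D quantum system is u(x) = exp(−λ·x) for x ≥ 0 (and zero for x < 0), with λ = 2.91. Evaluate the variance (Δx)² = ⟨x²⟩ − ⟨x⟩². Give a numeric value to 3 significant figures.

0.0295

Compute ⟨x⟩ and ⟨x²⟩ separately, then (Δx)² = ⟨x²⟩ − ⟨x⟩².
Every integrand reduces to terms xʲ·e^(−2λx) on [0, ∞); use ∫₀^∞ xʲ·e^(−2λx) dx = j!/(2λ)^(j+1).
Normalization: ∫|u|² dx = 0.17182.
⟨x⟩ = 0.17182 and ⟨x²⟩ = 0.059045.
(Δx)² = 0.059045 − (0.17182)² = 0.029523.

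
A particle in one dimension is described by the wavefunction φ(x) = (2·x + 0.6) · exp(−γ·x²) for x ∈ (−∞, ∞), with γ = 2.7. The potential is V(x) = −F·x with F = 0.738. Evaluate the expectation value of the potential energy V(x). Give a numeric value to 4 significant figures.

⟨V⟩ = ∫ V(x)·|φ|² dx / ∫|φ|² dx.
Expand each integrand as polynomial × e^(−2γx²) and use ∫x^(2j)·e^(−2γx²) dx = (2j−1)!!/(4γ)^j · √(π/(2γ)), odd powers → 0; here √(π/(2γ)) = 0.76274.
State is unnormalized: ∫|φ|² dx = 0.55708, and ∫φ*·V(x)·φ dx = -0.12509, so ⟨V⟩ = -0.12509 / 0.55708.
⟨V⟩ = -0.22454.

-0.2245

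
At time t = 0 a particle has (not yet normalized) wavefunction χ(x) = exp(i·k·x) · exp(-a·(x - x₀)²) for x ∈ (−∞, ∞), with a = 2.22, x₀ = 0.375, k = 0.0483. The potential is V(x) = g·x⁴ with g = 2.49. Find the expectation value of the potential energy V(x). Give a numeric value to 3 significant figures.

0.381

⟨V⟩ = ∫ V(x)·|χ|² dx / ∫|χ|² dx.
Gaussian moments (u = x − x₀): ∫u^(2j)·e^(−2au²) du = (2j−1)!!/(4a)^j · √(π/(2a)), odd powers integrate to 0; here √(π/(2a)) = 0.84117.
State is unnormalized: ∫|χ|² dx = 0.84117, and ∫χ*·V(x)·χ dx = 0.32012, so ⟨V⟩ = 0.32012 / 0.84117.
⟨V⟩ = 0.38056.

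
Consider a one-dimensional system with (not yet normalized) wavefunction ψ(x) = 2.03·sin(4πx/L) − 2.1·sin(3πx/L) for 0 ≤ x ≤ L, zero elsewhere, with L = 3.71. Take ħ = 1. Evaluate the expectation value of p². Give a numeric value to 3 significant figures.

p² ψ = −ħ² d²ψ/dx²; ⟨p²⟩ = −ħ² ∫ ψ*·ψ'' dx / ∫|ψ|² dx.
d²/dx² sin(jπx/L) = −(jπ/L)²·sin(jπx/L); on 0 ≤ x ≤ L, ∫sin²(jπx/L) dx = L/2 and ∫sin(jπx/L)·sin(lπx/L) dx = 0 for j ≠ l, so only diagonal terms survive in ∫|ψ|² and ∫ψ·ψ″; ∫ψ·ψ′ dx = [ψ²/2] between the walls = 0.
State is unnormalized: ∫|ψ|² dx = 15.825, and ∫ψ*·(−ħ² ψ'') dx = 140.49, so ⟨p²⟩ = 140.49 / 15.825.
⟨p²⟩ = 8.8781.

8.88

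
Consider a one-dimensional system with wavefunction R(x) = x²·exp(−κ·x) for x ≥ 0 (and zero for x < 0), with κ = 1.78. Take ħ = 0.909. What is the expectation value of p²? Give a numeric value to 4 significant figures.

0.8727

p² R = −ħ² d²R/dx²; ⟨p²⟩ = −ħ² ∫ R*·R'' dx / ∫|R|² dx.
Differentiate x²·exp(−κ·x) with the product rule; every integrand then reduces to terms xʲ·e^(−2κx) on [0, ∞), with ∫₀^∞ xʲ·e^(−2κx) dx = j!/(2κ)^(j+1).
State is unnormalized: ∫|R|² dx = 0.041972, and ∫R*·(−ħ² R'') dx = 0.036628, so ⟨p²⟩ = 0.036628 / 0.041972.
⟨p²⟩ = 0.87266.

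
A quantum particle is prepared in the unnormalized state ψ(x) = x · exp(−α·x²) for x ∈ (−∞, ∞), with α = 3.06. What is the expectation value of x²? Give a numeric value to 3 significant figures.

0.245

⟨x²⟩ = ∫ x²·|ψ|² dx / ∫|ψ|² dx (integrals over the domain).
Expand each integrand as polynomial × e^(−2αx²) and use ∫x^(2j)·e^(−2αx²) dx = (2j−1)!!/(4α)^j · √(π/(2α)), odd powers → 0; here √(π/(2α)) = 0.71647.
State is unnormalized: ∫|ψ|² dx = 0.058535, and ∫ψ*·x²·ψ dx = 0.014347, so ⟨x²⟩ = 0.014347 / 0.058535.
⟨x²⟩ = 0.24510.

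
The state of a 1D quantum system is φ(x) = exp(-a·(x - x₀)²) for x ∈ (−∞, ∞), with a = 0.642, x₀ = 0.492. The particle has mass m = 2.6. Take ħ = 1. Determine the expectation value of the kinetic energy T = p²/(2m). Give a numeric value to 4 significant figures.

T = −(ħ²/2m) d²/dx², so ⟨T⟩ = −(ħ²/2m) ∫ φ*·φ'' dx / ∫|φ|² dx; with m = 2.6.
Gaussian moments (u = x − x₀): ∫u^(2j)·e^(−2au²) du = (2j−1)!!/(4a)^j · √(π/(2a)), odd powers integrate to 0; here √(π/(2a)) = 1.5642. Derivatives: d/dx e^(−au²) = −2au·e^(−au²), d²/dx² e^(−au²) = (4a²u² − 2a)·e^(−au²).
State is unnormalized: ∫|φ|² dx = 1.5642, and ∫φ*·(−ħ²/2m · φ'') dx = 0.19312, so ⟨T⟩ = 0.19312 / 1.5642.
⟨T⟩ = 0.12346.

0.1235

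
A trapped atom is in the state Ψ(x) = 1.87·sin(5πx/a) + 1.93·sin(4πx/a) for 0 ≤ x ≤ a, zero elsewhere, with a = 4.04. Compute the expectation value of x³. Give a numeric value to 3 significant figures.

4.56

⟨x³⟩ = ∫ x³·|Ψ|² dx / ∫|Ψ|² dx (integrals over the domain).
On 0 ≤ x ≤ a (j ≠ l): ∫sin²(jπx/a) dx = a/2, ∫sin(jπx/a)·sin(lπx/a) dx = 0; diagonal moments ∫x·sin²(jπx/a) dx = a²/4, ∫x²·sin²(jπx/a) dx = a³·(1/6 − 1/(4j²π²)); cross terms ∫x·sin(jπx/a)·sin(lπx/a) dx = 0 for j + l even and −4jla²/(π²(j² − l²)²) for j + l odd, ∫x²·sin(jπx/a)·sin(lπx/a) dx = (−1)^(j+l)·4jla³/(π²(j² − l²)²); higher powers the same way via product-to-sum and parts.
State is unnormalized: ∫|Ψ|² dx = 14.588, and ∫Ψ*·x³·Ψ dx = 66.497, so ⟨x³⟩ = 66.497 / 14.588.
⟨x³⟩ = 4.5583.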